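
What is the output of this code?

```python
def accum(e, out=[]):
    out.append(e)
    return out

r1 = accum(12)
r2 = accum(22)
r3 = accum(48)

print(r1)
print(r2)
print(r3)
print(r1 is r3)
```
[12, 22, 48]
[12, 22, 48]
[12, 22, 48]
True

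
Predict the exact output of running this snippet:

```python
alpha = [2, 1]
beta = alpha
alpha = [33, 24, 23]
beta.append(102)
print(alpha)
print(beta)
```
[33, 24, 23]
[2, 1, 102]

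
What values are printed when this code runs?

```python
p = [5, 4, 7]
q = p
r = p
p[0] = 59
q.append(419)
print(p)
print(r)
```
[59, 4, 7, 419]
[59, 4, 7, 419]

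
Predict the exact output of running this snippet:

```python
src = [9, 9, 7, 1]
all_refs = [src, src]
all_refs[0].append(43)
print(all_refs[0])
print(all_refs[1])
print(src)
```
[9, 9, 7, 1, 43]
[9, 9, 7, 1, 43]
[9, 9, 7, 1, 43]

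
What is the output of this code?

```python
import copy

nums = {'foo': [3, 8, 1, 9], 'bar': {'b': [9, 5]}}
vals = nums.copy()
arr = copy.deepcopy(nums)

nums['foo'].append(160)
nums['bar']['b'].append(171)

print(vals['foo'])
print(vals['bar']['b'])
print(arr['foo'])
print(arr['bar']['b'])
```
[3, 8, 1, 9, 160]
[9, 5, 171]
[3, 8, 1, 9]
[9, 5]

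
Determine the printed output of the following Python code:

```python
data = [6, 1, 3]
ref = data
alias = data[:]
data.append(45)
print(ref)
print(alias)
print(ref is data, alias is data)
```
[6, 1, 3, 45]
[6, 1, 3]
True False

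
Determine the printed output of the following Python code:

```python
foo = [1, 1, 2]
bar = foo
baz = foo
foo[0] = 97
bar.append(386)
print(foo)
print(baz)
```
[97, 1, 2, 386]
[97, 1, 2, 386]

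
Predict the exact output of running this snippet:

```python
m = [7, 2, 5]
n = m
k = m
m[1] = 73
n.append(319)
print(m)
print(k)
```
[7, 73, 5, 319]
[7, 73, 5, 319]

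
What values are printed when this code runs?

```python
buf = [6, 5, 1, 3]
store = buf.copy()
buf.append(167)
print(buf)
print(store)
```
[6, 5, 1, 3, 167]
[6, 5, 1, 3]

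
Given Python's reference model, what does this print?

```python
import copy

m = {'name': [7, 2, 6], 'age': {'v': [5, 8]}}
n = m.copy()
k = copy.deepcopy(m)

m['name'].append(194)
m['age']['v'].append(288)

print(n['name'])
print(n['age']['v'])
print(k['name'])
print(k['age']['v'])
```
[7, 2, 6, 194]
[5, 8, 288]
[7, 2, 6]
[5, 8]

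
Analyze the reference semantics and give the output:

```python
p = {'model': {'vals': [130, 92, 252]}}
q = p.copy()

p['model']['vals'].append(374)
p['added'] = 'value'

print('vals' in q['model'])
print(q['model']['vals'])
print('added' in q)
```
True
[130, 92, 252, 374]
False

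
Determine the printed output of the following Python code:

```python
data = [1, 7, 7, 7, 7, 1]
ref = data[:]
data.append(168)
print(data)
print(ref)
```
[1, 7, 7, 7, 7, 1, 168]
[1, 7, 7, 7, 7, 1]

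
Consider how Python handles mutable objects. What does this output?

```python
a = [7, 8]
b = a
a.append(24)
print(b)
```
[7, 8, 24]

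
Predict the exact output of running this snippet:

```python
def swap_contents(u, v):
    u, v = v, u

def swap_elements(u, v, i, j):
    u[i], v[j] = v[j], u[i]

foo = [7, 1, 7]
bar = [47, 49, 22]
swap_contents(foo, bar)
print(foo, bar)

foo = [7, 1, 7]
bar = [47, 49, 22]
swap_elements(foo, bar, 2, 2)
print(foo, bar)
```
[7, 1, 7] [47, 49, 22]
[7, 1, 22] [47, 49, 7]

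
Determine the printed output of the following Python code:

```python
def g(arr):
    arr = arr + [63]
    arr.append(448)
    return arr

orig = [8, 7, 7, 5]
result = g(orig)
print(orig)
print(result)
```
[8, 7, 7, 5]
[8, 7, 7, 5, 63, 448]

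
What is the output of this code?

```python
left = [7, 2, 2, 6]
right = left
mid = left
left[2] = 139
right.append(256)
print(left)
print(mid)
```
[7, 2, 139, 6, 256]
[7, 2, 139, 6, 256]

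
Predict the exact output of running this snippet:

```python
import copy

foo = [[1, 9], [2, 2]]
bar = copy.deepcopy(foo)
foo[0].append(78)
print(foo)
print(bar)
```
[[1, 9, 78], [2, 2]]
[[1, 9], [2, 2]]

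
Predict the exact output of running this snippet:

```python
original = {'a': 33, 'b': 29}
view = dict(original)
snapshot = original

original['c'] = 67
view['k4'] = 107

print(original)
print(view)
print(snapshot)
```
{'a': 33, 'b': 29, 'c': 67}
{'a': 33, 'b': 29, 'k4': 107}
{'a': 33, 'b': 29, 'c': 67}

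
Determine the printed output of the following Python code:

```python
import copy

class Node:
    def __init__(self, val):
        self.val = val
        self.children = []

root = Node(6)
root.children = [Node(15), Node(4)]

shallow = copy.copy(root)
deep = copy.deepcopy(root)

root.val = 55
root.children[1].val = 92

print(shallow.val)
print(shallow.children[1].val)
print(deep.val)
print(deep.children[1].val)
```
6
92
6
4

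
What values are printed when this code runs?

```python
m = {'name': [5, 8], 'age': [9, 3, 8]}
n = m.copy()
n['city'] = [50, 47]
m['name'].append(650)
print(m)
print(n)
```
{'name': [5, 8, 650], 'age': [9, 3, 8]}
{'name': [5, 8, 650], 'age': [9, 3, 8], 'city': [50, 47]}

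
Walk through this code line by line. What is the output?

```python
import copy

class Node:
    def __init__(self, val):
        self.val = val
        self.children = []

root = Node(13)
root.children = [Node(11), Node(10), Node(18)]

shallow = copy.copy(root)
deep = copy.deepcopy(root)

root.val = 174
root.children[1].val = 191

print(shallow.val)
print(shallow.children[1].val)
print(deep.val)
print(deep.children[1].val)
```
13
191
13
10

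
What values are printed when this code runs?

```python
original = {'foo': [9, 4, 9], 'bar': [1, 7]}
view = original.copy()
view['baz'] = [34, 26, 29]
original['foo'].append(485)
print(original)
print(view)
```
{'foo': [9, 4, 9, 485], 'bar': [1, 7]}
{'foo': [9, 4, 9, 485], 'bar': [1, 7], 'baz': [34, 26, 29]}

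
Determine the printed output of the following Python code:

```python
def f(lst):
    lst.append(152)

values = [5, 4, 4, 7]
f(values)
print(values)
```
[5, 4, 4, 7, 152]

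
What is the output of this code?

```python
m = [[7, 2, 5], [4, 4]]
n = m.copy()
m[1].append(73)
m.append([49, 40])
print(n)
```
[[7, 2, 5], [4, 4, 73]]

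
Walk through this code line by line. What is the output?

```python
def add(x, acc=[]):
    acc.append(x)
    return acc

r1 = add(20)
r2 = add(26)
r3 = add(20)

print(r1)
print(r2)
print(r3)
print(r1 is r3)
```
[20, 26, 20]
[20, 26, 20]
[20, 26, 20]
True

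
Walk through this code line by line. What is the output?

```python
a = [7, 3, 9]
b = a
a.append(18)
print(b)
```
[7, 3, 9, 18]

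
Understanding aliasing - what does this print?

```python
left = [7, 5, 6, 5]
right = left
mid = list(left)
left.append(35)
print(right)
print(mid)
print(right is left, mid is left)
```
[7, 5, 6, 5, 35]
[7, 5, 6, 5]
True False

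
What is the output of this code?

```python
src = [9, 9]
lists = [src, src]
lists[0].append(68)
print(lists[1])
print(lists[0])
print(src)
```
[9, 9, 68]
[9, 9, 68]
[9, 9, 68]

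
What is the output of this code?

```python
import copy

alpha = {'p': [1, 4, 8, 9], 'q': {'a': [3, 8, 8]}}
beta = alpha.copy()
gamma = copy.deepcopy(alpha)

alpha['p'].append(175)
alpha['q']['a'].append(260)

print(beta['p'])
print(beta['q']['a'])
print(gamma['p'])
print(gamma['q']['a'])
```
[1, 4, 8, 9, 175]
[3, 8, 8, 260]
[1, 4, 8, 9]
[3, 8, 8]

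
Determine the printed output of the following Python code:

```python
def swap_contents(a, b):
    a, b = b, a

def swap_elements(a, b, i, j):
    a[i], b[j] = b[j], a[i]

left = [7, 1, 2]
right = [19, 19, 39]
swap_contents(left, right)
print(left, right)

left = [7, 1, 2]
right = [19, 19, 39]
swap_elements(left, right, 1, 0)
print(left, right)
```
[7, 1, 2] [19, 19, 39]
[7, 19, 2] [1, 19, 39]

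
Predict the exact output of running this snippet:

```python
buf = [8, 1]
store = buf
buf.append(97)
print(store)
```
[8, 1, 97]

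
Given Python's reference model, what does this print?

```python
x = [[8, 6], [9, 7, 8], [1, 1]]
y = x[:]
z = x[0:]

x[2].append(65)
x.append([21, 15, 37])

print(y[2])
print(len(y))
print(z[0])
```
[1, 1, 65]
3
[8, 6]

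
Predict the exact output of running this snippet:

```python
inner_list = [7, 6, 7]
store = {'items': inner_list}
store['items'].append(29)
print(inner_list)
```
[7, 6, 7, 29]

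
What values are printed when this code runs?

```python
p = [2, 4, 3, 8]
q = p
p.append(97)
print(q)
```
[2, 4, 3, 8, 97]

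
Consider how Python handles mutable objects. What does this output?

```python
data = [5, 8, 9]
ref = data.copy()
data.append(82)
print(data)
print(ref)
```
[5, 8, 9, 82]
[5, 8, 9]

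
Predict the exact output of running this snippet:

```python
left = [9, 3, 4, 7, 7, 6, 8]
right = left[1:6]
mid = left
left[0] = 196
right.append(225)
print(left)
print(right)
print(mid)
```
[196, 3, 4, 7, 7, 6, 8]
[3, 4, 7, 7, 6, 225]
[196, 3, 4, 7, 7, 6, 8]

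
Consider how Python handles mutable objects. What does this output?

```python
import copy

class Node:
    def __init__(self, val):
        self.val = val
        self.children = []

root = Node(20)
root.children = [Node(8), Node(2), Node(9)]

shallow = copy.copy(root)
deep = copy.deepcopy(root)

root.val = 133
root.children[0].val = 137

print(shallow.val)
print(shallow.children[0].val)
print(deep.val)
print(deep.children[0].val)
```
20
137
20
8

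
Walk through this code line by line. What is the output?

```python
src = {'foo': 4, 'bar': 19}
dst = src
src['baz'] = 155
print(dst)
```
{'foo': 4, 'bar': 19, 'baz': 155}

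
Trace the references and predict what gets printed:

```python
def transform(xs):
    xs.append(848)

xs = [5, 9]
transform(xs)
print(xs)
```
[5, 9, 848]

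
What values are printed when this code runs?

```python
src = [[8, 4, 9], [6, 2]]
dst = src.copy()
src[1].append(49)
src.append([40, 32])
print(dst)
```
[[8, 4, 9], [6, 2, 49]]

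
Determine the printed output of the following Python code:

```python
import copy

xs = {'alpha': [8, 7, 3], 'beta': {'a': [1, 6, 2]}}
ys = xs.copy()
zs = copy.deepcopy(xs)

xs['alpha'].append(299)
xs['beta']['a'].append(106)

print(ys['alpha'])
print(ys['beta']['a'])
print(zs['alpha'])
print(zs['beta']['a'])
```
[8, 7, 3, 299]
[1, 6, 2, 106]
[8, 7, 3]
[1, 6, 2]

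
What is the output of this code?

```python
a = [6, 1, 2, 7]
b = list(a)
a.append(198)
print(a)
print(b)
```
[6, 1, 2, 7, 198]
[6, 1, 2, 7]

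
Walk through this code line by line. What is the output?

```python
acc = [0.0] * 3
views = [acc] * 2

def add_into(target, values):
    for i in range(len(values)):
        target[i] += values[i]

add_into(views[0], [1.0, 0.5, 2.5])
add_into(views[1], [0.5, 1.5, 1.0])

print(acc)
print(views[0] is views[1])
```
[1.5, 2.0, 3.5]
True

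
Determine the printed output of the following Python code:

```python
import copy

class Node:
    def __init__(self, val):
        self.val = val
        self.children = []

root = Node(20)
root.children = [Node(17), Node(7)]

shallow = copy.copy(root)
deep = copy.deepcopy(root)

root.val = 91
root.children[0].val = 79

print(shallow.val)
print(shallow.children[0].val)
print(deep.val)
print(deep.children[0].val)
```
20
79
20
17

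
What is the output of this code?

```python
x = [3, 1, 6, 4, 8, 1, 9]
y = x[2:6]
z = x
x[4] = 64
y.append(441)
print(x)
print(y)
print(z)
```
[3, 1, 6, 4, 64, 1, 9]
[6, 4, 8, 1, 441]
[3, 1, 6, 4, 64, 1, 9]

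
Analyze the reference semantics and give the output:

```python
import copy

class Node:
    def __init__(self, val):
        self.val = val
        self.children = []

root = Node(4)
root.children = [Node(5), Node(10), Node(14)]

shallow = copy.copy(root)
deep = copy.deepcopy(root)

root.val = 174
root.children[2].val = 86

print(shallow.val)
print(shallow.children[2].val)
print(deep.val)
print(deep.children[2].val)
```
4
86
4
14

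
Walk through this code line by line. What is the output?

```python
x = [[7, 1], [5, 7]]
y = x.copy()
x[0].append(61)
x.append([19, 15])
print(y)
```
[[7, 1, 61], [5, 7]]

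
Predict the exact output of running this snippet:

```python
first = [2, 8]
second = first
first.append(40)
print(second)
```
[2, 8, 40]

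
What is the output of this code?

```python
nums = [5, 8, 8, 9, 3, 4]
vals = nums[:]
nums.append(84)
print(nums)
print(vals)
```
[5, 8, 8, 9, 3, 4, 84]
[5, 8, 8, 9, 3, 4]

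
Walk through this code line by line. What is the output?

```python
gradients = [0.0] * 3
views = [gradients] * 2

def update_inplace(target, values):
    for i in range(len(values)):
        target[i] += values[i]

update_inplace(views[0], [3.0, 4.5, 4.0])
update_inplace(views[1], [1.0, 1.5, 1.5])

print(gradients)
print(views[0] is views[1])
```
[4.0, 6.0, 5.5]
True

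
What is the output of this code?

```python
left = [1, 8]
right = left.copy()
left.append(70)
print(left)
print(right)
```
[1, 8, 70]
[1, 8]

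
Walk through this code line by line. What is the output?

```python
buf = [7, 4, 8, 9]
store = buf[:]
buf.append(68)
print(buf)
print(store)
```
[7, 4, 8, 9, 68]
[7, 4, 8, 9]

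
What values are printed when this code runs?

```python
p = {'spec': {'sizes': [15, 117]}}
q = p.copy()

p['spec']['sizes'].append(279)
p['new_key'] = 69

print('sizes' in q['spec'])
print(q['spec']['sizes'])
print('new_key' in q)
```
True
[15, 117, 279]
False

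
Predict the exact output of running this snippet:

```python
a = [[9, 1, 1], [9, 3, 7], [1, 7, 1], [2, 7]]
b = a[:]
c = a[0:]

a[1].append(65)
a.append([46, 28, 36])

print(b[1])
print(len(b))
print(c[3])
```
[9, 3, 7, 65]
4
[2, 7]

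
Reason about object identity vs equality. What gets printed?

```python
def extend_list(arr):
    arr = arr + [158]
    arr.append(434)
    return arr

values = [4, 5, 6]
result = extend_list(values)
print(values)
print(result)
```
[4, 5, 6]
[4, 5, 6, 158, 434]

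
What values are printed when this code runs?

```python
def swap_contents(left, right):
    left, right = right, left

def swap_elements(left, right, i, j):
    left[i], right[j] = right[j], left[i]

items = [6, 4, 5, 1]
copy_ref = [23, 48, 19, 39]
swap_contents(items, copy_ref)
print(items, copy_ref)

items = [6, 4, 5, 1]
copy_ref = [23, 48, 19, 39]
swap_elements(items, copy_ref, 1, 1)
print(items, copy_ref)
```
[6, 4, 5, 1] [23, 48, 19, 39]
[6, 48, 5, 1] [23, 4, 19, 39]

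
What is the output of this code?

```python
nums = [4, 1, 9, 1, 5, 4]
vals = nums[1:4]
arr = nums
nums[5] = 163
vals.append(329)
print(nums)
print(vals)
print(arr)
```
[4, 1, 9, 1, 5, 163]
[1, 9, 1, 329]
[4, 1, 9, 1, 5, 163]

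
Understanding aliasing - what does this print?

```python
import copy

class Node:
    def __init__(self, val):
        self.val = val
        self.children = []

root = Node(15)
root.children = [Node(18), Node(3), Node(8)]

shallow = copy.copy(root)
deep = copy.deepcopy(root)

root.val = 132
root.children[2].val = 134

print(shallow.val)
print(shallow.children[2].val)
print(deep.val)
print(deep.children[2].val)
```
15
134
15
8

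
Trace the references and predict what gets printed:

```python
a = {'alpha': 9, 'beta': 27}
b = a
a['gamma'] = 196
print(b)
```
{'alpha': 9, 'beta': 27, 'gamma': 196}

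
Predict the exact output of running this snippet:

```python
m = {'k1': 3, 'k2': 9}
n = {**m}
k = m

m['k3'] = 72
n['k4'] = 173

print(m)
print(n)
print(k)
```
{'k1': 3, 'k2': 9, 'k3': 72}
{'k1': 3, 'k2': 9, 'k4': 173}
{'k1': 3, 'k2': 9, 'k3': 72}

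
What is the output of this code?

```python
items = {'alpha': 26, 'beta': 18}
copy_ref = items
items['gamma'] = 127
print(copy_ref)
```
{'alpha': 26, 'beta': 18, 'gamma': 127}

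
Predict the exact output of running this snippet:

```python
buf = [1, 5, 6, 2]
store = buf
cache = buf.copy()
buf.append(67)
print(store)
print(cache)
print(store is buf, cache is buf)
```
[1, 5, 6, 2, 67]
[1, 5, 6, 2]
True False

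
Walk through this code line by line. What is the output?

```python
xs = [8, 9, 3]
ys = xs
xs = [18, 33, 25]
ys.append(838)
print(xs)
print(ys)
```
[18, 33, 25]
[8, 9, 3, 838]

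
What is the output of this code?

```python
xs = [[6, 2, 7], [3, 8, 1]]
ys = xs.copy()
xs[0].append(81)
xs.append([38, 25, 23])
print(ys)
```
[[6, 2, 7, 81], [3, 8, 1]]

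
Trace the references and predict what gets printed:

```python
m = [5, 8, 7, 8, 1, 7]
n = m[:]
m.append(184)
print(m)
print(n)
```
[5, 8, 7, 8, 1, 7, 184]
[5, 8, 7, 8, 1, 7]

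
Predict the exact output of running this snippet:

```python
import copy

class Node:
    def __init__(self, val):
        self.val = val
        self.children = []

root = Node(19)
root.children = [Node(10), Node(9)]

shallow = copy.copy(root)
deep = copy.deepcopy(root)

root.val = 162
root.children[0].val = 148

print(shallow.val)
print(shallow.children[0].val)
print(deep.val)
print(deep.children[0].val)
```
19
148
19
10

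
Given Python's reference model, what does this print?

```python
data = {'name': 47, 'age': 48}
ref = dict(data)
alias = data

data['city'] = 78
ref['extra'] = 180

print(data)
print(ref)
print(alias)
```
{'name': 47, 'age': 48, 'city': 78}
{'name': 47, 'age': 48, 'extra': 180}
{'name': 47, 'age': 48, 'city': 78}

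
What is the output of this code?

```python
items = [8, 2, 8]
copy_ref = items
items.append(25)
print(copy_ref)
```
[8, 2, 8, 25]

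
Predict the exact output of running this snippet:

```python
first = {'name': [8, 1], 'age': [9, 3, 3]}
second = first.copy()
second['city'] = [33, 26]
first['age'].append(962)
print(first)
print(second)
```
{'name': [8, 1], 'age': [9, 3, 3, 962]}
{'name': [8, 1], 'age': [9, 3, 3, 962], 'city': [33, 26]}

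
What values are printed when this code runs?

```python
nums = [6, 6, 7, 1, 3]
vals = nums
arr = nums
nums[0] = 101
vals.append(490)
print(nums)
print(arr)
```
[101, 6, 7, 1, 3, 490]
[101, 6, 7, 1, 3, 490]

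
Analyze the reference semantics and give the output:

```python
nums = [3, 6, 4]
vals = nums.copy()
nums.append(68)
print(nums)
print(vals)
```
[3, 6, 4, 68]
[3, 6, 4]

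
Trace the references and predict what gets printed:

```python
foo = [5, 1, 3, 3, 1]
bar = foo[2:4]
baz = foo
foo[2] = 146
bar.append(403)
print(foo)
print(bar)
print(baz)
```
[5, 1, 146, 3, 1]
[3, 3, 403]
[5, 1, 146, 3, 1]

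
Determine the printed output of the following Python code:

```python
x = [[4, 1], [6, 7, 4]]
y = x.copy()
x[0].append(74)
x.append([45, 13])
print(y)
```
[[4, 1, 74], [6, 7, 4]]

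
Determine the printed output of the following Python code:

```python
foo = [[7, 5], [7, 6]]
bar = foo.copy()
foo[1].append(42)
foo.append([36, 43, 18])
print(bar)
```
[[7, 5], [7, 6, 42]]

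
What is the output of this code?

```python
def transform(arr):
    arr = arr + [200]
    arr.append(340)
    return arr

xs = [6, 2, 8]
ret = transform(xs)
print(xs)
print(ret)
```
[6, 2, 8]
[6, 2, 8, 200, 340]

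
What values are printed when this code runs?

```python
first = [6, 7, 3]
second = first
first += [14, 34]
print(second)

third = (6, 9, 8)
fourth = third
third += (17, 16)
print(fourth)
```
[6, 7, 3, 14, 34]
(6, 9, 8)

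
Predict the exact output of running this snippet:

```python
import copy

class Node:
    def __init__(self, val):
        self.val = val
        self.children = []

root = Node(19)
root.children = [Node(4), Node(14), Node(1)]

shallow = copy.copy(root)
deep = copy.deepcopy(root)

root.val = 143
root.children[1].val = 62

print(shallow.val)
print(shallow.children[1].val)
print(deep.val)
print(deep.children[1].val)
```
19
62
19
14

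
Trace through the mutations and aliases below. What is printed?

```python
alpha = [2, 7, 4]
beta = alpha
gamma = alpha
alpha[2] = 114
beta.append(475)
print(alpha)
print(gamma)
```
[2, 7, 114, 475]
[2, 7, 114, 475]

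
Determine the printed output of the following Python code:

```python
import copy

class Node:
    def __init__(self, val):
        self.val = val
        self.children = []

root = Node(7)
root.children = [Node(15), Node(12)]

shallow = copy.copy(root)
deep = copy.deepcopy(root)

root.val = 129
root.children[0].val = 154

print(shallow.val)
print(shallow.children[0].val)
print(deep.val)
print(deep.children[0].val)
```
7
154
7
15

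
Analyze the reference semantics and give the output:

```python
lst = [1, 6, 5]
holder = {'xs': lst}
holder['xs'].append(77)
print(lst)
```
[1, 6, 5, 77]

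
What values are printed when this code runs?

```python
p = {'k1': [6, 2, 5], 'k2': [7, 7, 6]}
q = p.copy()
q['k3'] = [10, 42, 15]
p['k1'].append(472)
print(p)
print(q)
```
{'k1': [6, 2, 5, 472], 'k2': [7, 7, 6]}
{'k1': [6, 2, 5, 472], 'k2': [7, 7, 6], 'k3': [10, 42, 15]}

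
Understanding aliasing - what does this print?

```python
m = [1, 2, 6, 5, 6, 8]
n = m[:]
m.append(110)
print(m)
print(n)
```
[1, 2, 6, 5, 6, 8, 110]
[1, 2, 6, 5, 6, 8]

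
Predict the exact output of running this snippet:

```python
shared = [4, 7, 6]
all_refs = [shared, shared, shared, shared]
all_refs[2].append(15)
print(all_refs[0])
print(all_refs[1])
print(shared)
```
[4, 7, 6, 15]
[4, 7, 6, 15]
[4, 7, 6, 15]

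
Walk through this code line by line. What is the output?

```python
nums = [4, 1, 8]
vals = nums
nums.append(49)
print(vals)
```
[4, 1, 8, 49]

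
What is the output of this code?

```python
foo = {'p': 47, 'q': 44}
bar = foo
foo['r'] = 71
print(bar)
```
{'p': 47, 'q': 44, 'r': 71}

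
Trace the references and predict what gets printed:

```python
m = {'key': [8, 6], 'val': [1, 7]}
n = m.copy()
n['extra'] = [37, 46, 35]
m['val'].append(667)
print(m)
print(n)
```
{'key': [8, 6], 'val': [1, 7, 667]}
{'key': [8, 6], 'val': [1, 7, 667], 'extra': [37, 46, 35]}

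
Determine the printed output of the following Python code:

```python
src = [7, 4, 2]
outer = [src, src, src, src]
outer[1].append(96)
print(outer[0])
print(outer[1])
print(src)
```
[7, 4, 2, 96]
[7, 4, 2, 96]
[7, 4, 2, 96]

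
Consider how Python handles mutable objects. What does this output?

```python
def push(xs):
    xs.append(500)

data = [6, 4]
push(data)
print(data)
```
[6, 4, 500]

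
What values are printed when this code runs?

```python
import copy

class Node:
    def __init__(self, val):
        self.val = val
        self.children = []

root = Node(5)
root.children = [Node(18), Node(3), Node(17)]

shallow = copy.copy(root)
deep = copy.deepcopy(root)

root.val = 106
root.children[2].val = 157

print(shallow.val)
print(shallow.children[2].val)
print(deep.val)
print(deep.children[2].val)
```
5
157
5
17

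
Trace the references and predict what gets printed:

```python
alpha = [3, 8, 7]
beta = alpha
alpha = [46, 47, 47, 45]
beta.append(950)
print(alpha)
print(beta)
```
[46, 47, 47, 45]
[3, 8, 7, 950]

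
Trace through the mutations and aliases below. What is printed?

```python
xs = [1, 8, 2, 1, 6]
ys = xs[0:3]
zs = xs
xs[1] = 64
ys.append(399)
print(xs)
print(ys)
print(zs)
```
[1, 64, 2, 1, 6]
[1, 8, 2, 399]
[1, 64, 2, 1, 6]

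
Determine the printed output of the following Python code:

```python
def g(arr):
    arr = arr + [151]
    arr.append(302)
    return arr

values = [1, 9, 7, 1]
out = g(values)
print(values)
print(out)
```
[1, 9, 7, 1]
[1, 9, 7, 1, 151, 302]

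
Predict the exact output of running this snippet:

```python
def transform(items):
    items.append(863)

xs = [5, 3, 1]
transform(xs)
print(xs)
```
[5, 3, 1, 863]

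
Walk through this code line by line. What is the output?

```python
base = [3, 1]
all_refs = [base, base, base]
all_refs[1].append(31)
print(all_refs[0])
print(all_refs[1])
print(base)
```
[3, 1, 31]
[3, 1, 31]
[3, 1, 31]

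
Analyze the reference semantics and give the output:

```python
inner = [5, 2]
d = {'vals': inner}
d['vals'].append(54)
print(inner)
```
[5, 2, 54]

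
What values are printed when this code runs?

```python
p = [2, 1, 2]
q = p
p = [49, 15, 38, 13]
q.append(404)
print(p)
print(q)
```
[49, 15, 38, 13]
[2, 1, 2, 404]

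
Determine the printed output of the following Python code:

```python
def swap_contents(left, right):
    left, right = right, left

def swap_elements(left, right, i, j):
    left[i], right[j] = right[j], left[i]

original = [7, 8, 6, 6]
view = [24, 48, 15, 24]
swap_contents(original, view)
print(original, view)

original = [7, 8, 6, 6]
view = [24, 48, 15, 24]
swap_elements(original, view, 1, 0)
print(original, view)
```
[7, 8, 6, 6] [24, 48, 15, 24]
[7, 24, 6, 6] [8, 48, 15, 24]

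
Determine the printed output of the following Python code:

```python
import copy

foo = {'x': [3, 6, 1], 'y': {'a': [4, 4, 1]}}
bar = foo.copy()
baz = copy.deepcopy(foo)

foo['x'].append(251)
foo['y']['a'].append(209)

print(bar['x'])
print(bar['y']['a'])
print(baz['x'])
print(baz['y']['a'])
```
[3, 6, 1, 251]
[4, 4, 1, 209]
[3, 6, 1]
[4, 4, 1]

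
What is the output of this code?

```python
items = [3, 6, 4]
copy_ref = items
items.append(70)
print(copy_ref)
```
[3, 6, 4, 70]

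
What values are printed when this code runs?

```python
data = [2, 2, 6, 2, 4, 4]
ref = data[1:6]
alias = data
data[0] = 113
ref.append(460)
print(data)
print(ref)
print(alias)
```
[113, 2, 6, 2, 4, 4]
[2, 6, 2, 4, 4, 460]
[113, 2, 6, 2, 4, 4]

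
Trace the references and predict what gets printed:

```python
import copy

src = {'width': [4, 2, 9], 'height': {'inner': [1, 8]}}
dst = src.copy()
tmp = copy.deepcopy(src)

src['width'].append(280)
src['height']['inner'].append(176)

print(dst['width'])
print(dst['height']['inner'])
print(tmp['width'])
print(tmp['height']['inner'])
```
[4, 2, 9, 280]
[1, 8, 176]
[4, 2, 9]
[1, 8]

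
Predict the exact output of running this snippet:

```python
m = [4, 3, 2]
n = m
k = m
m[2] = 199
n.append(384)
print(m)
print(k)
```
[4, 3, 199, 384]
[4, 3, 199, 384]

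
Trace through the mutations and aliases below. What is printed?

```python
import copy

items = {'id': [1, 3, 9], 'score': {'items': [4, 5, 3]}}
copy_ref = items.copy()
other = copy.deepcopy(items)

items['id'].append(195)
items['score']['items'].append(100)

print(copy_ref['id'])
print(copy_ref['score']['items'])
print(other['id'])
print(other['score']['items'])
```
[1, 3, 9, 195]
[4, 5, 3, 100]
[1, 3, 9]
[4, 5, 3]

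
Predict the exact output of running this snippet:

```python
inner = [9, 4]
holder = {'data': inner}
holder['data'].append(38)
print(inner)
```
[9, 4, 38]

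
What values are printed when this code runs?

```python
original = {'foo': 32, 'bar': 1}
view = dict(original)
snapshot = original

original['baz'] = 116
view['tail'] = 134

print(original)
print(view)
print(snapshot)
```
{'foo': 32, 'bar': 1, 'baz': 116}
{'foo': 32, 'bar': 1, 'tail': 134}
{'foo': 32, 'bar': 1, 'baz': 116}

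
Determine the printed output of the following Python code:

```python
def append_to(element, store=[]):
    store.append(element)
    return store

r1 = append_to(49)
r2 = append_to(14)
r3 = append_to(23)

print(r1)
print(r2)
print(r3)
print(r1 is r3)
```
[49, 14, 23]
[49, 14, 23]
[49, 14, 23]
True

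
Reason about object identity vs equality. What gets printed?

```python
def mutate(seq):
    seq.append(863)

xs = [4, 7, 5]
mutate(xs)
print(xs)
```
[4, 7, 5, 863]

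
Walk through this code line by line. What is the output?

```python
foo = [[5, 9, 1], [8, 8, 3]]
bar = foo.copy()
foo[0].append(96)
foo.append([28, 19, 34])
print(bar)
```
[[5, 9, 1, 96], [8, 8, 3]]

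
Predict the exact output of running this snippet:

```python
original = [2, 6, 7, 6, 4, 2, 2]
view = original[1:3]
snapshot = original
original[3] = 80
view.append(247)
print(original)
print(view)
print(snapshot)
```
[2, 6, 7, 80, 4, 2, 2]
[6, 7, 247]
[2, 6, 7, 80, 4, 2, 2]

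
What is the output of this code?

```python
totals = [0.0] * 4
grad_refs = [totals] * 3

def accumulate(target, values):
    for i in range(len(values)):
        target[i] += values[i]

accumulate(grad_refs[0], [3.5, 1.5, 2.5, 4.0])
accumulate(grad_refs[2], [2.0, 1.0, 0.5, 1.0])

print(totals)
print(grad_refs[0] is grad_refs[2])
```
[5.5, 2.5, 3.0, 5.0]
True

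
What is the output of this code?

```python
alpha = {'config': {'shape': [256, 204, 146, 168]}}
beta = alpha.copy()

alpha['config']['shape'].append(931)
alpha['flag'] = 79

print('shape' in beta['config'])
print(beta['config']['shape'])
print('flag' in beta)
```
True
[256, 204, 146, 168, 931]
False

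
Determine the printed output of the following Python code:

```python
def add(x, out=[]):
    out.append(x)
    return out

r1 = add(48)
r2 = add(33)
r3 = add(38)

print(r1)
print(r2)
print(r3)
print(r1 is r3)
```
[48, 33, 38]
[48, 33, 38]
[48, 33, 38]
True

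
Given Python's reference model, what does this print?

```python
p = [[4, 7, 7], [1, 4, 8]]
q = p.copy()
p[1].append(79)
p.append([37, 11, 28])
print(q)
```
[[4, 7, 7], [1, 4, 8, 79]]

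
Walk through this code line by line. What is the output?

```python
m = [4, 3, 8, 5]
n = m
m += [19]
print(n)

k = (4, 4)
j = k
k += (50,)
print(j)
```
[4, 3, 8, 5, 19]
(4, 4)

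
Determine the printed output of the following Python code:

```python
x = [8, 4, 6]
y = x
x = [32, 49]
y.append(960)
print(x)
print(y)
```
[32, 49]
[8, 4, 6, 960]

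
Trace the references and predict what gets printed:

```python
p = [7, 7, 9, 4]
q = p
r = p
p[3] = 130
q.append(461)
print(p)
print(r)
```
[7, 7, 9, 130, 461]
[7, 7, 9, 130, 461]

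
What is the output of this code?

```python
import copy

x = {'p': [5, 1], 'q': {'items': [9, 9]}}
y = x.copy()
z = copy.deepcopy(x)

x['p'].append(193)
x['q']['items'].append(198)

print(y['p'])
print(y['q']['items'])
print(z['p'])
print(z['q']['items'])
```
[5, 1, 193]
[9, 9, 198]
[5, 1]
[9, 9]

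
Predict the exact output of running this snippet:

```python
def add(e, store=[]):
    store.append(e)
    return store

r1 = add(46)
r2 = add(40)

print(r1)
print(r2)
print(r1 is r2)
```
[46, 40]
[46, 40]
True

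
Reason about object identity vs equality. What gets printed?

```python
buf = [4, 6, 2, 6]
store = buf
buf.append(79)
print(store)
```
[4, 6, 2, 6, 79]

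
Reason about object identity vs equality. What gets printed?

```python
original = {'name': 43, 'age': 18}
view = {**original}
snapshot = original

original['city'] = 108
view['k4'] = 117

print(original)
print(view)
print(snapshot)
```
{'name': 43, 'age': 18, 'city': 108}
{'name': 43, 'age': 18, 'k4': 117}
{'name': 43, 'age': 18, 'city': 108}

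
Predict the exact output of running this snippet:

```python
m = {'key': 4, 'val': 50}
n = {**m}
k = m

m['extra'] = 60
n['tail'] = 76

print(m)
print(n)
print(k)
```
{'key': 4, 'val': 50, 'extra': 60}
{'key': 4, 'val': 50, 'tail': 76}
{'key': 4, 'val': 50, 'extra': 60}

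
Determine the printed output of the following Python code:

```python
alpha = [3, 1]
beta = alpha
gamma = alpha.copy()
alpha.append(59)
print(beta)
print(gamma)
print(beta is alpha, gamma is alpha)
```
[3, 1, 59]
[3, 1]
True False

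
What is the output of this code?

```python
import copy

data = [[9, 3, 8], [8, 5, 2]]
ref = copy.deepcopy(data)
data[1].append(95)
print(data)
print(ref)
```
[[9, 3, 8], [8, 5, 2, 95]]
[[9, 3, 8], [8, 5, 2]]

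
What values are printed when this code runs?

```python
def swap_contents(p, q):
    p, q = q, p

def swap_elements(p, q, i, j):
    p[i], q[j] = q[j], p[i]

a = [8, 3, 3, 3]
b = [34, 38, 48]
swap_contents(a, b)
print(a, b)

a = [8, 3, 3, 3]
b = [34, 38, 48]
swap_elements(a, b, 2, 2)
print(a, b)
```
[8, 3, 3, 3] [34, 38, 48]
[8, 3, 48, 3] [34, 38, 3]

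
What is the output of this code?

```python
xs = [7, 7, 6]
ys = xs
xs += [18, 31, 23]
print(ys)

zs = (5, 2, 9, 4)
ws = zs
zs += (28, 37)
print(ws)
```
[7, 7, 6, 18, 31, 23]
(5, 2, 9, 4)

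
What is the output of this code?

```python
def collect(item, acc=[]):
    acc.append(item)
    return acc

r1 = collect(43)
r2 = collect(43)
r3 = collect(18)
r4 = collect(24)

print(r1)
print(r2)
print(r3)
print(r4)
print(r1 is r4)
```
[43, 43, 18, 24]
[43, 43, 18, 24]
[43, 43, 18, 24]
[43, 43, 18, 24]
True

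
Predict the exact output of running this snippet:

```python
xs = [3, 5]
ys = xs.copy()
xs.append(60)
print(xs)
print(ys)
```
[3, 5, 60]
[3, 5]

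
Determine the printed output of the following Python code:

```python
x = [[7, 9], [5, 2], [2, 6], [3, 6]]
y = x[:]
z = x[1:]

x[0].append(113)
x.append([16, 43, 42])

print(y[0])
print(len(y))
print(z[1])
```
[7, 9, 113]
4
[2, 6]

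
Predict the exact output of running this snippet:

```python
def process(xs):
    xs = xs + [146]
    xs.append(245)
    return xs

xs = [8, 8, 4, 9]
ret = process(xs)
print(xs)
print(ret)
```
[8, 8, 4, 9]
[8, 8, 4, 9, 146, 245]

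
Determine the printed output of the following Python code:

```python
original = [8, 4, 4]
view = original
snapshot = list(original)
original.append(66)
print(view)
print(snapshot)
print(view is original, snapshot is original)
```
[8, 4, 4, 66]
[8, 4, 4]
True False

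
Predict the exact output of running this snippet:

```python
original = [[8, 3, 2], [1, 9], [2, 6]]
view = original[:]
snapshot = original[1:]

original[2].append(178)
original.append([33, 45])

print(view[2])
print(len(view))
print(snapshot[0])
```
[2, 6, 178]
3
[1, 9]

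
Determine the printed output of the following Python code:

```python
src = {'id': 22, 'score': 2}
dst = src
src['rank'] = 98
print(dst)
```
{'id': 22, 'score': 2, 'rank': 98}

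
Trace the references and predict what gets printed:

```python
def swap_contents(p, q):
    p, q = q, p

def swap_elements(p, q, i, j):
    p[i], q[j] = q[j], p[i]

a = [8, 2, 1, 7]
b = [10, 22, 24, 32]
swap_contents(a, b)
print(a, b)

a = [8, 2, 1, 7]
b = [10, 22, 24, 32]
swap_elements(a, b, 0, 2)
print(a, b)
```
[8, 2, 1, 7] [10, 22, 24, 32]
[24, 2, 1, 7] [10, 22, 8, 32]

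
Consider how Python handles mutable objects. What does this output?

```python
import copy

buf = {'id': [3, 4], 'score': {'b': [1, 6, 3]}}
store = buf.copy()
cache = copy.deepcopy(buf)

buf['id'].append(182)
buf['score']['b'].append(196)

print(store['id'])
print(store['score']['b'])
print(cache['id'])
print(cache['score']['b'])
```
[3, 4, 182]
[1, 6, 3, 196]
[3, 4]
[1, 6, 3]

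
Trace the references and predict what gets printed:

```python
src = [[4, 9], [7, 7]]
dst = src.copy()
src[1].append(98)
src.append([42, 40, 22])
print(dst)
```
[[4, 9], [7, 7, 98]]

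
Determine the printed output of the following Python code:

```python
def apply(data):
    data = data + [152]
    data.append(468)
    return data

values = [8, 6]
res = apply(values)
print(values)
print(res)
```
[8, 6]
[8, 6, 152, 468]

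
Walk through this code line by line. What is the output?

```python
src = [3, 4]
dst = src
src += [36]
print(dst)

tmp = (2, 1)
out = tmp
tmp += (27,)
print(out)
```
[3, 4, 36]
(2, 1)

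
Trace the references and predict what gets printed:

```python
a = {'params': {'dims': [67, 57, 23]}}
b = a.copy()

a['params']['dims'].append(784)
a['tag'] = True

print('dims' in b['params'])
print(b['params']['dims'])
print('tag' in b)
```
True
[67, 57, 23, 784]
False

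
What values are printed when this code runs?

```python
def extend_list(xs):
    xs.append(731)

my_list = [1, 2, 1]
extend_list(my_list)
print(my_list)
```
[1, 2, 1, 731]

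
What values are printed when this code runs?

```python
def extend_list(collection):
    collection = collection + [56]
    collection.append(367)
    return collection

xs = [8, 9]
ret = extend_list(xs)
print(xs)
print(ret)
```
[8, 9]
[8, 9, 56, 367]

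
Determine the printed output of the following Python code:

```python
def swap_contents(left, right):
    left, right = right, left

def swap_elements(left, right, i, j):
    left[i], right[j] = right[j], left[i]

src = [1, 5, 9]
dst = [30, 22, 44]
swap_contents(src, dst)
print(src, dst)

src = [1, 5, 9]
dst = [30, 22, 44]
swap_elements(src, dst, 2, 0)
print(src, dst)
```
[1, 5, 9] [30, 22, 44]
[1, 5, 30] [9, 22, 44]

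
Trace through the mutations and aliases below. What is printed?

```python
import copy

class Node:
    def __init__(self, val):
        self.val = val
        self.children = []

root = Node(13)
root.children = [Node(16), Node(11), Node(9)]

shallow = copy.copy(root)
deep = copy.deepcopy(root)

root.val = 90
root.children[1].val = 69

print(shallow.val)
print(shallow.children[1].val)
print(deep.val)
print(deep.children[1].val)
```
13
69
13
11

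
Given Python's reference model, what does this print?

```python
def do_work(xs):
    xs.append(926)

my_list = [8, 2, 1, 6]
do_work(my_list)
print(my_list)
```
[8, 2, 1, 6, 926]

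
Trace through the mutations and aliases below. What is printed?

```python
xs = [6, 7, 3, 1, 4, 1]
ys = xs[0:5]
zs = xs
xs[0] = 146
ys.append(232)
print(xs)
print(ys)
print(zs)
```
[146, 7, 3, 1, 4, 1]
[6, 7, 3, 1, 4, 232]
[146, 7, 3, 1, 4, 1]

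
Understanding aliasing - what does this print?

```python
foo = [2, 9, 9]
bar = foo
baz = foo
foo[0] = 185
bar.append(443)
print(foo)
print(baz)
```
[185, 9, 9, 443]
[185, 9, 9, 443]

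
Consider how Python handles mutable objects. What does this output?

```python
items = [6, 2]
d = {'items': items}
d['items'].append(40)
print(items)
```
[6, 2, 40]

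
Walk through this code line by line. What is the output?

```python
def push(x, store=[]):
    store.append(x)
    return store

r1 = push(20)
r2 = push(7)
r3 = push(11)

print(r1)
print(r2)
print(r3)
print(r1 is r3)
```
[20, 7, 11]
[20, 7, 11]
[20, 7, 11]
True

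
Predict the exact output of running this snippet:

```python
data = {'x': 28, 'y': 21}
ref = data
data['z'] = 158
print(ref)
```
{'x': 28, 'y': 21, 'z': 158}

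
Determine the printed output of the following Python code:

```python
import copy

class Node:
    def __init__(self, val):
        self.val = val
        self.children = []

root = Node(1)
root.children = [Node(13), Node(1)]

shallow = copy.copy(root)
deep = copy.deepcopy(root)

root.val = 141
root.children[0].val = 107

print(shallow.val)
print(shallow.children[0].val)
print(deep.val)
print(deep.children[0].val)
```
1
107
1
13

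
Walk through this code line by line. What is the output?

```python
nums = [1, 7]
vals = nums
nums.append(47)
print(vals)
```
[1, 7, 47]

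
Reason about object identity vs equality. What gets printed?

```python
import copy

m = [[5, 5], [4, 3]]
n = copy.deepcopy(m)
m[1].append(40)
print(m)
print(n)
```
[[5, 5], [4, 3, 40]]
[[5, 5], [4, 3]]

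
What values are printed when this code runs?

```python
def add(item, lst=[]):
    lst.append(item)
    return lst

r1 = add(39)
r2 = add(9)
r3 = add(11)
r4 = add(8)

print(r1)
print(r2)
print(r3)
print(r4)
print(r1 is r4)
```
[39, 9, 11, 8]
[39, 9, 11, 8]
[39, 9, 11, 8]
[39, 9, 11, 8]
True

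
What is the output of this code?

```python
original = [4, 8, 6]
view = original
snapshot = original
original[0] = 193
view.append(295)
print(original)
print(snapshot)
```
[193, 8, 6, 295]
[193, 8, 6, 295]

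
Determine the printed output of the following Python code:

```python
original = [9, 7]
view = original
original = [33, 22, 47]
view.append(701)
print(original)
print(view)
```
[33, 22, 47]
[9, 7, 701]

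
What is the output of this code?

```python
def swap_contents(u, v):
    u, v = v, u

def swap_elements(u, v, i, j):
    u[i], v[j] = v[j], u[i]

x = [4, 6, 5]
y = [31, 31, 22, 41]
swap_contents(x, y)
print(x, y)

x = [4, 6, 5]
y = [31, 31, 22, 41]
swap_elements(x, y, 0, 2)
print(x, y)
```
[4, 6, 5] [31, 31, 22, 41]
[22, 6, 5] [31, 31, 4, 41]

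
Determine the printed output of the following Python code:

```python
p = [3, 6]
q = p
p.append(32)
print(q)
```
[3, 6, 32]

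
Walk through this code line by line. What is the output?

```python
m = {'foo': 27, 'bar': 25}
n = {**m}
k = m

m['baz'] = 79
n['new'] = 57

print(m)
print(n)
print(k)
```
{'foo': 27, 'bar': 25, 'baz': 79}
{'foo': 27, 'bar': 25, 'new': 57}
{'foo': 27, 'bar': 25, 'baz': 79}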